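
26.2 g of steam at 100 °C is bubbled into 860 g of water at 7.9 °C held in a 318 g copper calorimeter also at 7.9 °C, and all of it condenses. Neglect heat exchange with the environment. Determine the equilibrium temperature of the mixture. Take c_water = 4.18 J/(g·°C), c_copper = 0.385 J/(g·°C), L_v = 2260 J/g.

Energy balance with sensible and latent terms:
steam→water at 100 °C releases m L_v = 26.2×2260 = 59212; condensed water 100 °C→T: 109.52(T − 100); water warms: 860×4.18×(T − 7.9) = 3594.8(T − 7.9); copper cup: 318×0.385×(T − 7.9) = 122.43(T − 7.9)
3826.7 T = 59212 + 10952 + 29366 = 99530
T ≈ 26.01 °C (< 100 °C, so full condensation is consistent).

T_f ≈ 26.0 °C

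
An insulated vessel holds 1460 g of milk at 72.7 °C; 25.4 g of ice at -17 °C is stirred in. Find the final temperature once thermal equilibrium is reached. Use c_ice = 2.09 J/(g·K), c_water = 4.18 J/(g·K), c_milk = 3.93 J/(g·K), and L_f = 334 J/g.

T_f ≈ 69.8 °C

Conservation of energy gives ΣQ = 0:
ice -17→0 °C: 25.4×2.09×17 = 902.46
  latent heat to melt: 25.4×334 = 8483.6
  meltwater 0→T: 25.4×4.18×T = 106.17 T
  milk cools: 1460×3.93×(T − 72.7) = 5737.8(T − 72.7)
5844 T = 417138 − 9386.1 = 407752
T ≈ 69.77 °C — above 0 °C, consistent with complete melting.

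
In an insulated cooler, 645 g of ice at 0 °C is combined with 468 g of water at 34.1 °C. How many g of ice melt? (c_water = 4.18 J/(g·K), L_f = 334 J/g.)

m_melted ≈ 200 g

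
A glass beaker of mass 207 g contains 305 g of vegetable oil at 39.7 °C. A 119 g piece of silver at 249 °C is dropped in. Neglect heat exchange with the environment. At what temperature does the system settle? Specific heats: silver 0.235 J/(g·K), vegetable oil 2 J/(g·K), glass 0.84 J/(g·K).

Conservation of energy gives ΣQ = 0:
119*0.235*(T − 249) + 305*2*(T − 39.7) + 207*0.84*(T − 39.7) = 0
27.96(T − 249) + 610(T − 39.7) + 173.88(T − 39.7) = 0
811.85 T = 38083
T = 38083 / 811.85 = 46.9 °C

T_f ≈ 46.9 °C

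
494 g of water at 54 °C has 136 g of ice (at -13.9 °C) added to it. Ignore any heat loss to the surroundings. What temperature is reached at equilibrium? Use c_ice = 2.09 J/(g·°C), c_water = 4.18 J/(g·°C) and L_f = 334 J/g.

Heat gained plus heat lost sum to zero:
ice -13.9→0 °C: 136·2.09·13.9 = 3950.9
  melt ice: 136·334 = 45424
  warm the meltwater: 568.48 T
  water cools: 494·4.18·(T − 54) = 2064.9(T − 54)
2633.4 T = 111506 − 49375 = 62131
T ≈ 23.59 °C — above 0 °C, consistent with complete melting.

T_f ≈ 23.6 °C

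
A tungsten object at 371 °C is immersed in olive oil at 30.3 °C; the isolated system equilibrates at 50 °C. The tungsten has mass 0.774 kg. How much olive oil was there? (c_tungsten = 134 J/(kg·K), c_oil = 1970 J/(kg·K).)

m ≈ 0.858 kg

Let T be the final temperature. ΣQ_i = 0:
0.774·134·(50 − 371) + m·1970·(50 − 30.3) = 0
38809 m = 33293
m = 33293/38809 ≈ 0.8579 kg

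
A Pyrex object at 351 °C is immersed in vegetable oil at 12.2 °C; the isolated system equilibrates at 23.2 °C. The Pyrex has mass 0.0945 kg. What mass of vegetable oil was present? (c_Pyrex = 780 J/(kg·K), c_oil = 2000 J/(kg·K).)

m ≈ 1.1 kg

Heat lost by the Pyrex = heat gained by the oil:
0.0945·780·(351 − 23.2) = m·2000·(23.2 − 12.2)
22000 m = 24162  ⇒  m ≈ 1.098 kg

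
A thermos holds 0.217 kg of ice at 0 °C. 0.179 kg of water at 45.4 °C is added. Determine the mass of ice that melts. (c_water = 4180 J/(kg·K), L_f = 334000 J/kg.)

Heat available from the water dropping to 0 °C: 0.179×4180×45.4 = 33969 J.
Melting all 0.217 kg of ice would need 0.217×334000 = 72478 J.
Since 33969 < 72478 J, not all the ice melts; equilibrium is at 0 °C.
Mass melted = 33969/334000 ≈ 0.1017 kg.

m_melted ≈ 0.102 kg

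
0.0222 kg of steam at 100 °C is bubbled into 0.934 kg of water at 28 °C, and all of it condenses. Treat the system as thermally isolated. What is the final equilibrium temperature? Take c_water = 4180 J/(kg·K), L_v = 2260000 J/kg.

T_f ≈ 42.2 °C

Sum of m c ΔT and latent-heat terms is zero:
condense steam: −0.0222·2260000 = −50172; condensate cools 100→T: 0.0222·4180·(T − 100) = 92.8(T − 100); original water: 3904.1(T − 28)
3996.9 T = 50172 + 9279.6 + 109315 = 168767
T ≈ 42.22 °C — below 100 °C, confirming all the steam condensed.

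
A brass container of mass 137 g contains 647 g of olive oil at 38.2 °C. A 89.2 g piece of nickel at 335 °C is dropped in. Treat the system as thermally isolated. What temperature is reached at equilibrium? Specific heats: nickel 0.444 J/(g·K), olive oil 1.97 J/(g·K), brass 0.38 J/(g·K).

T_f ≈ 46.8 °C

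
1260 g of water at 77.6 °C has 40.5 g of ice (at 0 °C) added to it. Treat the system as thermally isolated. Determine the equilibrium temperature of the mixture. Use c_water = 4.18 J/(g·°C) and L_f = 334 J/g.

Energy conservation, ΣQ = 0:
melt ice: 40.5·334 = 13527
  warm the meltwater: 169.29 T
  water cools: 1260·4.18·(T − 77.6) = 5266.8(T − 77.6)
5436.1 T = 408704 − 13527 = 395177
T ≈ 72.70 °C. Since T > 0 °C, the all-ice-melts assumption holds.

T_f ≈ 72.7 °C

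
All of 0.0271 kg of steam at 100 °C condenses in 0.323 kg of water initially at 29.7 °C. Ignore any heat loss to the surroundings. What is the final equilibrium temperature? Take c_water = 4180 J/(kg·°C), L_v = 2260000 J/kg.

Conservation of energy gives ΣQ = 0:
latent heat released on condensation: 0.0271×2260000 = 61246; condensate cools 100→T: 0.0271×4180×(T − 100) = 113.28(T − 100); original water: 1350.1(T − 29.7)
1463.4 T = 61246 + 11328 + 40099 = 112673
T ≈ 76.99 °C — below 100 °C, confirming all the steam condensed.

T_f ≈ 77.0 °C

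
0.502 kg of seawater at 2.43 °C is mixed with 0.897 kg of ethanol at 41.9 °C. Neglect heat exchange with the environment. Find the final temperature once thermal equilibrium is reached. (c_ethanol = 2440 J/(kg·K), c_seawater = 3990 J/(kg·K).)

T_f ≈ 23.0 °C

Setting the total heat transfer to zero:
0.897*2440*(T − 41.9) + 0.502*3990*(T − 2.43) = 0
2188.7(T − 41.9) + 2003(T − 2.43) = 0
4191.7 T = 96573
T = 96573 / 4191.7 = 23 °C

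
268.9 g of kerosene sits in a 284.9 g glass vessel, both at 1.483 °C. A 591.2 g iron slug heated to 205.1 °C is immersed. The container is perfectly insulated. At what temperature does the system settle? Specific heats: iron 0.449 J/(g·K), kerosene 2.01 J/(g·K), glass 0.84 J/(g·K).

T_f ≈ 53.2 °C

Heat gained plus heat lost sum to zero:
591.2·0.449·(T − 205.1) + 268.9·2.01·(T − 1.483) + 284.9·0.84·(T − 1.483) = 0
(265.45 + 540.49 + 239.32) T = 265.45·205.1 + 540.49·1.483 + 239.32·1.483
T = 55600 / 1045.3 = 53.2 °C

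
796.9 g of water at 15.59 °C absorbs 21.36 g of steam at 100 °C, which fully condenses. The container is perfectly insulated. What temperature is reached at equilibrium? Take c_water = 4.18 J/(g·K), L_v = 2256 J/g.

T_f ≈ 31.9 °C

Sum of m c ΔT and latent-heat terms is zero:
condense steam: −21.36×2256 = −48188; condensed water 100 °C→T: 89.28(T − 100); original water: 3331(T − 15.59)
3420.3 T = 48188 + 8928.5 + 51931 = 109048
T ≈ 31.88 °C — below 100 °C, confirming all the steam condensed.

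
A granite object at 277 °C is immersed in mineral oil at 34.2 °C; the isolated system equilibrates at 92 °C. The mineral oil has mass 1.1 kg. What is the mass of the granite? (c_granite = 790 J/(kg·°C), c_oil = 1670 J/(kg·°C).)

m ≈ 0.727 kg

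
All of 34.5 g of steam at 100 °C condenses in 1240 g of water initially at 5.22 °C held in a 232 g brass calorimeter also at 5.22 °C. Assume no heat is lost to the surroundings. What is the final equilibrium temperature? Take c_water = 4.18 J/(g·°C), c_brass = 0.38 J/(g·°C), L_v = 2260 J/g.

Net heat exchanged in the isolated system is zero:
latent heat released on condensation: 34.5·2260 = 77970
  condensate cools 100→T: 34.5·4.18·(T − 100) = 144.21(T − 100)
  water warms: 1240·4.18·(T − 5.22) = 5183.2(T − 5.22)
  brass cup: 232·0.38·(T − 5.22) = 88.16(T − 5.22)
5415.6 T = 77970 + 14421 + 27516 = 119907
T ≈ 22.14 °C — below 100 °C, confirming all the steam condensed.

T_f ≈ 22.1 °C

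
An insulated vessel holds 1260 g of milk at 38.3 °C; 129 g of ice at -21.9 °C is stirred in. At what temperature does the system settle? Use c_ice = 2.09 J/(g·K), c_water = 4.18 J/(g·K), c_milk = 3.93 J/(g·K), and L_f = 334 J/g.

Conservation of energy gives ΣQ = 0:
ice -21.9→0 °C: 129×2.09×21.9 = 5904.5
  melt ice: 129×334 = 43086
  warm the meltwater: 539.22 T
  milk: 4951.8(T − 38.3)
5491 T = 189654 − 48990 = 140663
T ≈ 25.62 °C. Since T > 0 °C, the all-ice-melts assumption holds.

T_f ≈ 25.6 °C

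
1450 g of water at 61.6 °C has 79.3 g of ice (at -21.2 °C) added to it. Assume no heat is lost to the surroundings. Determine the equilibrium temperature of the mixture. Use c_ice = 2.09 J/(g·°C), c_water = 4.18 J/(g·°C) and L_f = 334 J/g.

Let T be the final temperature. ΣQ_i = 0:
ice -21.2→0 °C: 79.3·2.09·21.2 = 3513.6; melt ice: 79.3·334 = 26486; meltwater 0→T: 79.3·4.18·T = 331.47 T; water cools: 1450·4.18·(T − 61.6) = 6061(T − 61.6)
6392.5 T = 373358 − 30000 = 343358
T ≈ 53.71 °C. Since T > 0 °C, the all-ice-melts assumption holds.

T_f ≈ 53.7 °C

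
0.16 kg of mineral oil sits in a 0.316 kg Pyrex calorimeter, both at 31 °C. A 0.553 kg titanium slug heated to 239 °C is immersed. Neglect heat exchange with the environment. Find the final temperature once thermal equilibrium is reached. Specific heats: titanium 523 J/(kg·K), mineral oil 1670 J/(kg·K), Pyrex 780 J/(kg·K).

Conservation of energy gives ΣQ = 0:
0.553·523·(T − 239) + 0.16·1670·(T − 31) + 0.316·780·(T − 31) = 0
(289.22 + 267.2 + 246.48) T = 289.22·239 + 267.2·31 + 246.48·31
T = 85047/802.9 ≈ 105.93 °C

T_f ≈ 105.9 °C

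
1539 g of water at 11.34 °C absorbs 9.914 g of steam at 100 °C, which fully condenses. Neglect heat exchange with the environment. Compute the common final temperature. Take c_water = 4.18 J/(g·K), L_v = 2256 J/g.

T_f ≈ 15.4 °C

Sum of m c ΔT and latent-heat terms is zero:
condense steam: −9.914×2256 = −22366; condensate cools 100→T: 9.914×4.18×(T − 100) = 41.44(T − 100); water warms: 1539×4.18×(T − 11.34) = 6433(T − 11.34)
6474.5 T = 22366 + 4144.1 + 72950 = 99460
T ≈ 15.36 °C, under the boiling point, so the assumption holds.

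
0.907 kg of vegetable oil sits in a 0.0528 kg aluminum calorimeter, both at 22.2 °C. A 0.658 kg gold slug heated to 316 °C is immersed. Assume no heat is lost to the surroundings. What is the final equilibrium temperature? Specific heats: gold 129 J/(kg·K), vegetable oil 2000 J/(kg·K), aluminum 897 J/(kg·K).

T_f ≈ 35.0 °C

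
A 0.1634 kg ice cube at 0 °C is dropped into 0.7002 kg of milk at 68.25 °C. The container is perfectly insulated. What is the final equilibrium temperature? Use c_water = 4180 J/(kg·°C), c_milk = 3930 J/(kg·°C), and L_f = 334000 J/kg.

T_f ≈ 38.8 °C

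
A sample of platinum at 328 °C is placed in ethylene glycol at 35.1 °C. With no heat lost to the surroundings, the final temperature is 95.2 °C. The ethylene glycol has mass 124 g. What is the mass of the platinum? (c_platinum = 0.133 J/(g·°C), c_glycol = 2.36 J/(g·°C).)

m ≈ 568 g

|Q_platinum| = |Q_glycol|:
m×0.133×(328 − 95.2) = 124×2.36×(95.2 − 35.1)
30.96 m = 17588  ⇒  m ≈ 568 g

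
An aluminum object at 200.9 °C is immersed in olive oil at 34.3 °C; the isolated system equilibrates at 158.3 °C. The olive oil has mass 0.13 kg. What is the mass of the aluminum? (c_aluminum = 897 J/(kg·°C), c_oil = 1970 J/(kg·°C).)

m ≈ 0.831 kg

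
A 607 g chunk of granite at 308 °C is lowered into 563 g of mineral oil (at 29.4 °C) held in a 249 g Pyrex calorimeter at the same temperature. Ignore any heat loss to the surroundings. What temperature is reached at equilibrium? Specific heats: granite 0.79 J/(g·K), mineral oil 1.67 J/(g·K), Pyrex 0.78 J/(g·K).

T_f ≈ 112.2 °C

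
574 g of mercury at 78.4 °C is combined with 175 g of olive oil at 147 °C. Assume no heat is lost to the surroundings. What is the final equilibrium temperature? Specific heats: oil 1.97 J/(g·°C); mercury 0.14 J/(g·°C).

T_f = Σ m_i c_i T_i / Σ m_i c_i:
T_f = (344.75×147 + 80.36×78.4) / (344.75 + 80.36)
    = 56978 / 425.11 ≈ 134.03 °C

T_f ≈ 134.0 °C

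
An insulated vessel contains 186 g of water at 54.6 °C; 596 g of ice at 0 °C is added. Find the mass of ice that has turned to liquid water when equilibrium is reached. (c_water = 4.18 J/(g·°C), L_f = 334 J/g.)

m_melted ≈ 127 g

Cooling the water to 0 °C releases 186·4.18·54.6 = 42450 J.
Melting all 596 g of ice would need 596·334 = 199064 J.
That's not enough to melt it all — equilibrium is at 0 °C with ice remaining.
m_melted·334 = 42450  ⇒  m_melted ≈ 127.1 g.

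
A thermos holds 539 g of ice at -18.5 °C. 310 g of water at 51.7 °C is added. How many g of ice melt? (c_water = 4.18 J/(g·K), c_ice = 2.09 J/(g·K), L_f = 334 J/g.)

m_melted ≈ 138 g

Water can give up m c ΔT = 310×4.18×51.7 = 66993 J before reaching 0 °C.
Warming the ice to 0 °C takes 539×2.09×18.5 = 20840 J, leaving 46152 J for melting.
Melting all 539 g of ice would need 539×334 = 180026 J.
Since 46152 < 180026 J, not all the ice melts; equilibrium is at 0 °C.
m_melt = 46152 / L_f = 138.2 g.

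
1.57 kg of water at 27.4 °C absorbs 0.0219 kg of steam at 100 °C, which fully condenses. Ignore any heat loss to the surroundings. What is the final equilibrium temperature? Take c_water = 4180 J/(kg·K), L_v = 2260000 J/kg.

T_f ≈ 35.8 °C

Sum of m c ΔT and latent-heat terms is zero:
latent heat released on condensation: 0.0219·2260000 = 49494
  condensate cools 100→T: 0.0219·4180·(T − 100) = 91.54(T − 100)
  original water: 6562.6(T − 27.4)
6654.1 T = 49494 + 9154.2 + 179815 = 238463
T ≈ 35.84 °C, under the boiling point, so the assumption holds.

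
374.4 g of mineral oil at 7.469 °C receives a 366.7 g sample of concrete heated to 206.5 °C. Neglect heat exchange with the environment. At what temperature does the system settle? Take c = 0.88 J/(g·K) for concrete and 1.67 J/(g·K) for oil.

Taking heat into each body as positive, Σ m c ΔT = 0:
366.7*0.88*(T − 206.5) + 374.4*1.67*(T − 7.469) = 0
322.7(T − 206.5) + 625.25(T − 7.469) = 0
947.94 T = 71307
T = 71307 / 947.94 = 75.2 °C

T_f ≈ 75.2 °C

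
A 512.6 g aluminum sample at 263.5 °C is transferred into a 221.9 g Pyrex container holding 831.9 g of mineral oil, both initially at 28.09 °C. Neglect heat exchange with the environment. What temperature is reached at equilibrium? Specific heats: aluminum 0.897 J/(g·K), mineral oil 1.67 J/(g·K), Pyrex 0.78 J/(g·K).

T_f ≈ 81.6 °C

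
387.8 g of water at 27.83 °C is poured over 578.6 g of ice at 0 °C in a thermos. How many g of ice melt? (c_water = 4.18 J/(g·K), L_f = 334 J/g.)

m_melted ≈ 135 g

Heat available from the water dropping to 0 °C: 387.8×4.18×27.83 = 45113 J.
To melt every bit of ice: 578.6×334 = 193252 J.
That's not enough to melt it all — equilibrium is at 0 °C with ice remaining.
Mass melted = 45113/334 ≈ 135.1 g.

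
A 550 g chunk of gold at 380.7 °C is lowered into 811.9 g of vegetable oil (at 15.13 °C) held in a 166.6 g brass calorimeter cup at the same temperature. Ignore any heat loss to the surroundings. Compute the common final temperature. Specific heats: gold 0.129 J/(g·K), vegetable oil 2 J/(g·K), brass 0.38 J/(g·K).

T_f ≈ 29.9 °C

Setting the total heat transfer to zero:
550·0.129·(T − 380.7) + 811.9·2·(T − 15.13) + 166.6·0.38·(T − 15.13) = 0
70.95(T − 380.7) + 1623.8(T − 15.13) + 63.31(T − 15.13) = 0
1758.1 T = 52537
T ≈ 29.88 °C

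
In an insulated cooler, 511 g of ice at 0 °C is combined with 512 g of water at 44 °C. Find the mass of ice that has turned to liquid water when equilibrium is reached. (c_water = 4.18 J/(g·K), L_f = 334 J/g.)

Cooling the water to 0 °C releases 512×4.18×44 = 94167 J.
Melting all 511 g of ice would need 511×334 = 170674 J.
Since 94167 < 170674 J, not all the ice melts; equilibrium is at 0 °C.
m_melt = 94167 / L_f = 281.9 g.

m_melted ≈ 282 g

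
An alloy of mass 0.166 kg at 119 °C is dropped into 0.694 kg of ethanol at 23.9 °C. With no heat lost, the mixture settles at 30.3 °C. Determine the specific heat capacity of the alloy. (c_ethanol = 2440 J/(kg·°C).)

c ≈ 736 J/(kg·°C)

Heat lost by the alloy = heat gained by the ethanol:
0.166·c·(119 − 30.3) = 0.694·2440·(30.3 − 23.9)
14.72 c = 10838  ⇒  c ≈ 736 J/(kg·°C)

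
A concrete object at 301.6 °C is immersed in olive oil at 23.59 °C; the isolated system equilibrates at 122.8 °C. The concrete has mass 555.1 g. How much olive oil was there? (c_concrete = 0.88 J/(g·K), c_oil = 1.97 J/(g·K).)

Let T be the final temperature. ΣQ_i = 0:
555.1·0.88·(122.8 − 301.6) + m·1.97·(122.8 − 23.59) = 0
195.44 m = 87342
m = 87342/195.44 ≈ 446.9 g

m ≈ 447 g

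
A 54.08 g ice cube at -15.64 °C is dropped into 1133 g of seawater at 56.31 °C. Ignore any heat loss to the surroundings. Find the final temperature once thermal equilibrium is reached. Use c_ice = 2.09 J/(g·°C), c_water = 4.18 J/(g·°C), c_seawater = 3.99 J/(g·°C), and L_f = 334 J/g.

Energy balance with sensible and latent terms:
ice -15.64→0 °C: 54.08×2.09×15.64 = 1767.7; fusion: m_ice L_f = 54.08×334 = 18063; warm the meltwater: 226.05 T; seawater: 4520.7(T − 56.31)
4746.7 T = 254559 − 19830 = 234728
T ≈ 49.45 °C — above 0 °C, consistent with complete melting.

T_f ≈ 49.5 °C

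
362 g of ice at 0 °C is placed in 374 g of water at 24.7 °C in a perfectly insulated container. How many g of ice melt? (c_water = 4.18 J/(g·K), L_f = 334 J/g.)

Cooling the water to 0 °C releases 374·4.18·24.7 = 38614 J.
To melt every bit of ice: 362·334 = 120908 J.
Since 38614 < 120908 J, not all the ice melts; equilibrium is at 0 °C.
Mass melted = 38614/334 ≈ 115.6 g.

m_melted ≈ 116 g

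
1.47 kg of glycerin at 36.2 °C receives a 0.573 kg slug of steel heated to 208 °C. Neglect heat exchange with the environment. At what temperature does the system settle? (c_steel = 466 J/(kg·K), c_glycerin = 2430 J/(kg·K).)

T_f ≈ 48.1 °C

Set heat shed by the hot body equal to heat absorbed by the cold body:
0.573·466·(208 − T) = 1.47·2430·(T − 36.2)
267.02(208 − T) = 3572.1(T − 36.2)
3839.1 T = 184850  ⇒  T ≈ 48.15 °C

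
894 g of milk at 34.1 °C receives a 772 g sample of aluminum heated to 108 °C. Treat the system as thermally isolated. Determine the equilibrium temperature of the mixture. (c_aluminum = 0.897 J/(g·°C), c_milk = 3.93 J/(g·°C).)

T_f ≈ 46.3 °C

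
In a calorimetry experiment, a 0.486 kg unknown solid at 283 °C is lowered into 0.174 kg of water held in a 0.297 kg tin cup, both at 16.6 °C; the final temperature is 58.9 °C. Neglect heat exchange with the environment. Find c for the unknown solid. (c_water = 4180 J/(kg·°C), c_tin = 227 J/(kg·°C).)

Net heat exchanged in the isolated system is zero:
0.486·c·(58.9 − 283) + 0.174·4180·(58.9 − 16.6) + 0.297·227·(58.9 − 16.6) = 0
-108.91 c = -33617
c = -33617/-108.91 ≈ 308.7 J/(kg·°C)

c ≈ 309 J/(kg·°C)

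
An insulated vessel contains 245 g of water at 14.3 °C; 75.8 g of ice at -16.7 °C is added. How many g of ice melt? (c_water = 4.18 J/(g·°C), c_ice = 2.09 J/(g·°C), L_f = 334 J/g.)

m_melted ≈ 35.9 g

Water can give up m c ΔT = 245·4.18·14.3 = 14645 J before reaching 0 °C.
Of that, 75.8·2.09·16.7 = 2645.6 J goes to bring the ice to 0 °C, leaving 11999 J.
Melting all 75.8 g of ice would need 75.8·334 = 25317 J.
That's not enough to melt it all — equilibrium is at 0 °C with ice remaining.
m_melted·334 = 11999  ⇒  m_melted ≈ 35.93 g.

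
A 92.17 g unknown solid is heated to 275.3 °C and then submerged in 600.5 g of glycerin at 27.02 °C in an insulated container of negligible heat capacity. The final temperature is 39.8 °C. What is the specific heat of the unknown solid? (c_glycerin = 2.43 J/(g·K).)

m_s c (T_s − T_f) = m_glycerin c_glycerin (T_f − T_0):
92.17×c×(275.3 − 39.8) = 600.5×2.43×(39.8 − 27.02)
21706 c = 18649  ⇒  c ≈ 0.8592 J/(g·K)

c ≈ 0.859 J/(g·K)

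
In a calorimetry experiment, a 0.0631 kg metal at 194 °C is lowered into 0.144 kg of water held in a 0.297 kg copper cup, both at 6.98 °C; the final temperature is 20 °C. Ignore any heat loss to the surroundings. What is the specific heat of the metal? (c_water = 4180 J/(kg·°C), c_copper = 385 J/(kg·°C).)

Setting the total heat transfer to zero:
0.0631×c×(20 − 194) + 0.144×4180×(20 − 6.98) + 0.297×385×(20 − 6.98) = 0
-10.98 c = -9325.8
c = -9325.8/-10.98 ≈ 849.4 J/(kg·°C)

c ≈ 849 J/(kg·°C)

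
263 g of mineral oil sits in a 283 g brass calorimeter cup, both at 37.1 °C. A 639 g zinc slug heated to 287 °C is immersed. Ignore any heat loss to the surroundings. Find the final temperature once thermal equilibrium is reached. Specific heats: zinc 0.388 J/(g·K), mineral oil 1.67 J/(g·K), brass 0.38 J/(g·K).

T_f ≈ 115.1 °C

Net heat exchanged in the isolated system is zero:
639×0.388×(T − 287) + 263×1.67×(T − 37.1) + 283×0.38×(T − 37.1) = 0
247.93(T − 287) + 439.21(T − 37.1) + 107.54(T − 37.1) = 0
794.68 T = 91441
T ≈ 115.07 °C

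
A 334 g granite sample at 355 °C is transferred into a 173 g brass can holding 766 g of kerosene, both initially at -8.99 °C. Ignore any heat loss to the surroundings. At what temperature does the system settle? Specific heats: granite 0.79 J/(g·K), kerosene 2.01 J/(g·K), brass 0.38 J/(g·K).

T_f ≈ 42.4 °C

Let T be the final temperature. ΣQ_i = 0:
334·0.79·(T − 355) + 766·2.01·(T − (-8.99)) + 173·0.38·(T − (-8.99)) = 0
263.86(T − 355) + 1539.7(T − (-8.99)) + 65.74(T − (-8.99)) = 0
1869.3 T = 79238
T = 79238 / 1869.3 = 42.4 °C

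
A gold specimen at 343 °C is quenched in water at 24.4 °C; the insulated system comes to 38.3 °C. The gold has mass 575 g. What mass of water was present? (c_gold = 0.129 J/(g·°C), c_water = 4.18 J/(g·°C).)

m ≈ 389 g

|Q_gold| = |Q_water|:
575·0.129·(343 − 38.3) = m·4.18·(38.3 − 24.4)
58.1 m = 22601  ⇒  m ≈ 389 g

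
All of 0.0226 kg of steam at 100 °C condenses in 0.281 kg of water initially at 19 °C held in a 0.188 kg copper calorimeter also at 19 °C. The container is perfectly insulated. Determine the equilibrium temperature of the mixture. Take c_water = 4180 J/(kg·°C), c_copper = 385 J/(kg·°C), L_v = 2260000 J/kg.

T_f ≈ 62.8 °C

Sum of m c ΔT and latent-heat terms is zero:
steam→water at 100 °C releases m L_v = 0.0226×2260000 = 51076
  condensate cools 100→T: 0.0226×4180×(T − 100) = 94.47(T − 100)
  original water: 1174.6(T − 19)
  cup: 72.38(T − 19)
1341.4 T = 51076 + 9446.8 + 23692 = 84215
T ≈ 62.78 °C — below 100 °C, confirming all the steam condensed.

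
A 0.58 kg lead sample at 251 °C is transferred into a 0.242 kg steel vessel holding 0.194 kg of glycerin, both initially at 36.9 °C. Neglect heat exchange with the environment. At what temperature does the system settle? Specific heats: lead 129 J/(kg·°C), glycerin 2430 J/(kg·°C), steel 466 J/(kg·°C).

Setting the total heat transfer to zero:
0.58·129·(T − 251) + 0.194·2430·(T − 36.9) + 0.242·466·(T − 36.9) = 0
659.01 T = 40337
T ≈ 61.21 °C

T_f ≈ 61.2 °C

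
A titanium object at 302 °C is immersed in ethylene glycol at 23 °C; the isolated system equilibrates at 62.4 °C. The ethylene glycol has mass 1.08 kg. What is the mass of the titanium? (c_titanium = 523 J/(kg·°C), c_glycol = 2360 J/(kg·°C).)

m ≈ 0.801 kg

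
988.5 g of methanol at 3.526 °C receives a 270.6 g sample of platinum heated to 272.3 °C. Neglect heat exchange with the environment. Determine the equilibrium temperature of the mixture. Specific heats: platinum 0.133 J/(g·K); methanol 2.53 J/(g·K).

Setting the total heat transfer to zero:
270.6×0.133×(T − 272.3) + 988.5×2.53×(T − 3.526) = 0
35.99(T − 272.3) + 2500.9(T − 3.526) = 0
2536.9 T = 18618
T = 18618/2536.9 ≈ 7.34 °C

T_f ≈ 7.3 °C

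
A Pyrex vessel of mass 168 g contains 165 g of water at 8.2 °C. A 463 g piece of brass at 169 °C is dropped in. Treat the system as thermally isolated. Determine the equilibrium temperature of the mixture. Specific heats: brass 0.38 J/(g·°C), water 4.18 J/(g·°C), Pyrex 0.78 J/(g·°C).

Setting the total heat transfer to zero:
463*0.38*(T − 169) + 165*4.18*(T − 8.2) + 168*0.78*(T − 8.2) = 0
(175.94 + 689.7 + 131.04) T = 175.94*169 + 689.7*8.2 + 131.04*8.2
T = 36464/996.68 ≈ 36.59 °C

T_f ≈ 36.6 °C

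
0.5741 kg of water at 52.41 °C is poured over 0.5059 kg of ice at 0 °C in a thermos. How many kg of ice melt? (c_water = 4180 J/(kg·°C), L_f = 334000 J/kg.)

m_melted ≈ 0.377 kg

Cooling the water to 0 °C releases 0.5741×4180×52.41 = 125770 J.
Fully melting the ice requires m_ice L_f = 0.5059×334000 = 168971 J.
Since 125770 < 168971 J, not all the ice melts; equilibrium is at 0 °C.
m_melt = 125770 / L_f = 0.3766 kg.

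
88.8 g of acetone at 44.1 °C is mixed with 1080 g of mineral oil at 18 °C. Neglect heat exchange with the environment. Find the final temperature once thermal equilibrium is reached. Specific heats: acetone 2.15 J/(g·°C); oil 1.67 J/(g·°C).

|Q_acetone| = |Q_oil|:
88.8×2.15×(44.1 − T) = 1080×1.67×(T − 18)
190.92(44.1 − T) = 1803.6(T − 18)
1994.5 T = 40884  ⇒  T ≈ 20.50 °C

T_f ≈ 20.5 °C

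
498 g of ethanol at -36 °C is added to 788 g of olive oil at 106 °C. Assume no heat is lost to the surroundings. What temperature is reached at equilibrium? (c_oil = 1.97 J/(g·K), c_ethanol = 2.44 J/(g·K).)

Net heat exchanged in the isolated system is zero:
788*1.97*(T − 106) + 498*2.44*(T − (-36)) = 0
1552.4(T − 106) + 1215.1(T − (-36)) = 0
(1552.4 + 1215.1) T = 1552.4*106 + 1215.1*(-36)
T = 120806 / 2767.5 = 43.7 °C

T_f ≈ 43.7 °C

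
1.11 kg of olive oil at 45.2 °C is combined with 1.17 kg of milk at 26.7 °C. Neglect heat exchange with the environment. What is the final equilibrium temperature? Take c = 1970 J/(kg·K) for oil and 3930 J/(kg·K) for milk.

T_f ≈ 32.7 °C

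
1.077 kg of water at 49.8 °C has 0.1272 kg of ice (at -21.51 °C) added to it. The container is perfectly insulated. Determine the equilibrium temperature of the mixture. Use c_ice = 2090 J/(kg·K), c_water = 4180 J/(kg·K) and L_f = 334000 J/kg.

T_f ≈ 35.0 °C

Conservation of energy gives ΣQ = 0:
warm ice to 0 °C: 0.1272·2090·(0 − (-21.51)) = 5718.4
  latent heat to melt: 0.1272·334000 = 42485
  meltwater 0→T: 0.1272·4180·T = 531.7 T
  water: 4501.9(T − 49.8)
5033.6 T = 224193 − 48203 = 175989
T ≈ 34.96 °C (positive, so assuming full melt was valid).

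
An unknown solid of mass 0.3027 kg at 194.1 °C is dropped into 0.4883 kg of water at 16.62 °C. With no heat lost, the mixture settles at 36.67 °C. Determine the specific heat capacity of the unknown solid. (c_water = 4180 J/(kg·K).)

c ≈ 859 J/(kg·K)

Conservation of energy gives ΣQ = 0:
0.3027·c·(36.67 − 194.1) + 0.4883·4180·(36.67 − 16.62) = 0
-47.65 c = -40924
c = -40924/-47.65 ≈ 858.8 J/(kg·K)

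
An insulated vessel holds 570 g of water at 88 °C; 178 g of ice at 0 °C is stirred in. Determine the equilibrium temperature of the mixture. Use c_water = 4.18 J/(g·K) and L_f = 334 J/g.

Sum of m c ΔT and latent-heat terms is zero:
fusion: m_ice L_f = 178×334 = 59452
  meltwater 0→T: 178×4.18×T = 744.04 T
  water: 2382.6(T − 88)
3126.6 T = 209669 − 59452 = 150217
T ≈ 48.04 °C (positive, so assuming full melt was valid).

T_f ≈ 48.0 °C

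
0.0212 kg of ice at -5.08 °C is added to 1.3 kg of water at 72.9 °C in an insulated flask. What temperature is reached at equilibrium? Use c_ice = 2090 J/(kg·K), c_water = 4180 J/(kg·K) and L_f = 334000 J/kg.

T_f ≈ 70.4 °C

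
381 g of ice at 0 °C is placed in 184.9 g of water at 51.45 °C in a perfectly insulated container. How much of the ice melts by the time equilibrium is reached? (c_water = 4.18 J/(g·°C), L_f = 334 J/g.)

m_melted ≈ 119 g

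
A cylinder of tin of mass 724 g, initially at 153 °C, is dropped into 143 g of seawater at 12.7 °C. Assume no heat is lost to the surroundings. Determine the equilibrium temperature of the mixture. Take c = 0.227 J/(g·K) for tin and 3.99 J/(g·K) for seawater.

Setting the total heat transfer to zero:
724·0.227·(T − 153) + 143·3.99·(T − 12.7) = 0
164.35(T − 153) + 570.57(T − 12.7) = 0
(164.35 + 570.57) T = 164.35·153 + 570.57·12.7
T = 32391/734.92 ≈ 44.07 °C

T_f ≈ 44.1 °C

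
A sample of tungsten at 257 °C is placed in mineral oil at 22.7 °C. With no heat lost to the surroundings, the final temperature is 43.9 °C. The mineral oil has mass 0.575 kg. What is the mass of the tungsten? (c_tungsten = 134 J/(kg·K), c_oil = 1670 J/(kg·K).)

m ≈ 0.713 kg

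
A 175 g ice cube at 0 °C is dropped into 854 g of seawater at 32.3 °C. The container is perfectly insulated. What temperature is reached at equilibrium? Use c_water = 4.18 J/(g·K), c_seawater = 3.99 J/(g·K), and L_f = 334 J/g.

T_f ≈ 12.5 °C

Conservation of energy gives ΣQ = 0:
latent heat to melt: 175×334 = 58450; warm the meltwater: 731.5 T; seawater cools: 854×3.99×(T − 32.3) = 3407.5(T − 32.3)
4139 T = 110061 − 58450 = 51611
T ≈ 12.47 °C. Since T > 0 °C, the all-ice-melts assumption holds.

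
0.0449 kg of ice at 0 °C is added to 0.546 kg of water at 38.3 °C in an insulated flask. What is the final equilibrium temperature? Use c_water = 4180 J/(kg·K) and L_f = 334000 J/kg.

Sum of m c ΔT and latent-heat terms is zero:
fusion: m_ice L_f = 0.0449×334000 = 14997
  meltwater 0→T: 0.0449×4180×T = 187.68 T
  water: 2282.3(T − 38.3)
2470 T = 87411 − 14997 = 72415
T ≈ 29.32 °C. Since T > 0 °C, the all-ice-melts assumption holds.

T_f ≈ 29.3 °C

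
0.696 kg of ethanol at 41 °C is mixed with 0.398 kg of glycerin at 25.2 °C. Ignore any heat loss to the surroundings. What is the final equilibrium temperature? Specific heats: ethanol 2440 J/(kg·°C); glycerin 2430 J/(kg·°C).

T_f ≈ 35.3 °C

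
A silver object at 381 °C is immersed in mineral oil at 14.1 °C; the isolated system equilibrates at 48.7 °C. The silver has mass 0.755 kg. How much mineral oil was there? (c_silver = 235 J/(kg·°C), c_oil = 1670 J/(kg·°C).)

|Q_silver| = |Q_oil|:
0.755·235·(381 − 48.7) = m·1670·(48.7 − 14.1)
57782 m = 58958  ⇒  m ≈ 1.02 kg

m ≈ 1.02 kg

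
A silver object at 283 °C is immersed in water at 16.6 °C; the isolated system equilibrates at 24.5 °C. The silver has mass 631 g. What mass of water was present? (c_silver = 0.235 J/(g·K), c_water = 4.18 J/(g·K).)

Heat lost by the silver = heat gained by the water:
631·0.235·(283 − 24.5) = m·4.18·(24.5 − 16.6)
33.02 m = 38332  ⇒  m ≈ 1161 g

m ≈ 1160 g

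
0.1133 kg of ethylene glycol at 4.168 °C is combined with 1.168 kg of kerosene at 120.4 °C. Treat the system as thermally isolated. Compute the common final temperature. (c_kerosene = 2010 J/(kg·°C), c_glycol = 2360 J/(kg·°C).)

T_f ≈ 108.5 °C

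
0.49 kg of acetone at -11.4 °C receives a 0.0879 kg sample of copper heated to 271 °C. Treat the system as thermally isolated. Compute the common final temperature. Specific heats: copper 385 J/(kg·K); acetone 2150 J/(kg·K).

Let T be the final temperature. ΣQ_i = 0:
0.0879×385×(T − 271) + 0.49×2150×(T − (-11.4)) = 0
33.84(T − 271) + 1053.5(T − (-11.4)) = 0
(33.84 + 1053.5) T = 33.84×271 + 1053.5×(-11.4)
T ≈ -2.61 °C

T_f ≈ -2.6 °C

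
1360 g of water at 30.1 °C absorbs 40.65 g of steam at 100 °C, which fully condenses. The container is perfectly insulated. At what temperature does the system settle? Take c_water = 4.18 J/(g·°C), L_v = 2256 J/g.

T_f ≈ 47.8 °C

Energy balance with sensible and latent terms:
steam→water at 100 °C releases m L_v = 40.65·2256 = 91706
  condensed water 100 °C→T: 169.92(T − 100)
  water warms: 1360·4.18·(T − 30.1) = 5684.8(T − 30.1)
5854.7 T = 91706 + 16992 + 171112 = 279811
T ≈ 47.79 °C, under the boiling point, so the assumption holds.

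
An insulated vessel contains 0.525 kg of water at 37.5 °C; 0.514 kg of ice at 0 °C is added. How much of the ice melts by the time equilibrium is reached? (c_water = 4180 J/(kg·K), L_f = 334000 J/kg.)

Heat available from the water dropping to 0 °C: 0.525×4180×37.5 = 82294 J.
Melting all 0.514 kg of ice would need 0.514×334000 = 171676 J.
Since 82294 < 171676 J, not all the ice melts; equilibrium is at 0 °C.
m_melted×334000 = 82294  ⇒  m_melted ≈ 0.2464 kg.

m_melted ≈ 0.246 kg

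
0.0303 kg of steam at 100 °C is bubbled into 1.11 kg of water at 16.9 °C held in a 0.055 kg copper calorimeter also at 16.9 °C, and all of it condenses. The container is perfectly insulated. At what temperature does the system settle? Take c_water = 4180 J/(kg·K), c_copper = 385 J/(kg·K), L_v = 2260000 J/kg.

T_f ≈ 33.4 °C

Sum of m c ΔT and latent-heat terms is zero:
steam→water at 100 °C releases m L_v = 0.0303·2260000 = 68478; condensate cools 100→T: 0.0303·4180·(T − 100) = 126.65(T − 100); water warms: 1.11·4180·(T − 16.9) = 4639.8(T − 16.9); cup: 21.18(T − 16.9)
4787.6 T = 68478 + 12665 + 78770 = 159914
T ≈ 33.40 °C, under the boiling point, so the assumption holds.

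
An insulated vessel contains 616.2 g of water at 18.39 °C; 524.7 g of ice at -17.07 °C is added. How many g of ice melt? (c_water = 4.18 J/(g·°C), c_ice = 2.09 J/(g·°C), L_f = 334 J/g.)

Heat available from the water dropping to 0 °C: 616.2×4.18×18.39 = 47367 J.
Of that, 524.7×2.09×17.07 = 18719 J goes to bring the ice to 0 °C, leaving 28648 J.
Fully melting the ice requires m_ice L_f = 524.7×334 = 175250 J.
Since 28648 < 175250 J, not all the ice melts; equilibrium is at 0 °C.
m_melt = 28648 / L_f = 85.77 g.

m_melted ≈ 85.8 g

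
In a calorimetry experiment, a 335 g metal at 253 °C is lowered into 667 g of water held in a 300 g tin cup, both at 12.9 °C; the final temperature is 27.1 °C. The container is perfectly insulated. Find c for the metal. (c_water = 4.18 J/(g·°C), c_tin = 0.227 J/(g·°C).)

c ≈ 0.536 J/(g·°C)

Taking heat into each body as positive, Σ m c ΔT = 0:
335·c·(27.1 − 253) + 667·4.18·(27.1 − 12.9) + 300·0.227·(27.1 − 12.9) = 0
-75676 c = -40557
c = -40557/-75676 ≈ 0.5359 J/(g·°C)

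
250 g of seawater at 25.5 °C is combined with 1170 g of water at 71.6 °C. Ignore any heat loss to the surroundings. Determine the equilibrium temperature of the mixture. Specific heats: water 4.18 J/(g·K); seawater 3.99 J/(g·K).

T_f ≈ 63.8 °C

Set heat shed by the hot body equal to heat absorbed by the cold body:
1170*4.18*(71.6 − T) = 250*3.99*(T − 25.5)
4890.6(71.6 − T) = 997.5(T − 25.5)
5888.1 T = 375603  ⇒  T ≈ 63.79 °C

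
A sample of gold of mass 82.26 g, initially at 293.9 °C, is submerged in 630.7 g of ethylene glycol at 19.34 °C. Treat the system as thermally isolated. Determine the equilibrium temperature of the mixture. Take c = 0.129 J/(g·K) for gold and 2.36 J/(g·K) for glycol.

Conservation of energy gives ΣQ = 0:
82.26·0.129·(T − 293.9) + 630.7·2.36·(T − 19.34) = 0
10.61(T − 293.9) + 1488.5(T − 19.34) = 0
(10.61 + 1488.5) T = 10.61·293.9 + 1488.5·19.34
T ≈ 21.28 °C

T_f ≈ 21.3 °C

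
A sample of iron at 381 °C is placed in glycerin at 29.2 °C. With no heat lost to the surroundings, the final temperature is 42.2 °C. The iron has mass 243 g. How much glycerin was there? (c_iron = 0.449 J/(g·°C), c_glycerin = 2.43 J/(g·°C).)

Heat lost by the iron = heat gained by the glycerin:
243×0.449×(381 − 42.2) = m×2.43×(42.2 − 29.2)
31.59 m = 36965  ⇒  m ≈ 1170 g

m ≈ 1170 g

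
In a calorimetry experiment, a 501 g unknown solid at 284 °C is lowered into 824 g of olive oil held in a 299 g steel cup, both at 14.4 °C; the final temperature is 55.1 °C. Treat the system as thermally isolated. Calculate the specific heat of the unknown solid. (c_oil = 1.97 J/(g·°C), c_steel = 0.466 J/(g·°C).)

Conservation of energy gives ΣQ = 0:
501×c×(55.1 − 284) + 824×1.97×(55.1 − 14.4) + 299×0.466×(55.1 − 14.4) = 0
-114679 c = -71738
c = -71738/-114679 ≈ 0.6256 J/(g·°C)

c ≈ 0.626 J/(g·°C)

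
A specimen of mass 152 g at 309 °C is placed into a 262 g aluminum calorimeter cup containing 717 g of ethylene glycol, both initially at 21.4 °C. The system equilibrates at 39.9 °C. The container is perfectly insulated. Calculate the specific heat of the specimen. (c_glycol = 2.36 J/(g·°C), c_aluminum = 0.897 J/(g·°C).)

Taking heat into each body as positive, Σ m c ΔT = 0:
152·c·(39.9 − 309) + 717·2.36·(39.9 − 21.4) + 262·0.897·(39.9 − 21.4) = 0
-40903 c = -35652
c = -35652/-40903 ≈ 0.8716 J/(g·°C)

c ≈ 0.872 J/(g·°C)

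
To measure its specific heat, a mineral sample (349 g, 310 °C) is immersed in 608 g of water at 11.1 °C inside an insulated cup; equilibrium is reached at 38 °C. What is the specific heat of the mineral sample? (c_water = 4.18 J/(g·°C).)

Conservation of energy gives ΣQ = 0:
349×c×(38 − 310) + 608×4.18×(38 − 11.1) = 0
-94928 c = -68365
c = -68365/-94928 ≈ 0.7202 J/(g·°C)

c ≈ 0.72 J/(g·°C)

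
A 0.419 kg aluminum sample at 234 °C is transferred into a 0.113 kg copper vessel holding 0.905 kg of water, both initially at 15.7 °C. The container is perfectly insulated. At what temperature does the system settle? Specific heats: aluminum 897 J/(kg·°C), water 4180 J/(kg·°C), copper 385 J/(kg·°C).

T_f ≈ 35.2 °C

T_f is the heat-capacity-weighted average of the initial temperatures:
T_f = (375.84×234 + 3782.9×15.7 + 43.51×15.7) / (375.84 + 3782.9 + 43.51)
    = 148022 / 4202.2 ≈ 35.22 °C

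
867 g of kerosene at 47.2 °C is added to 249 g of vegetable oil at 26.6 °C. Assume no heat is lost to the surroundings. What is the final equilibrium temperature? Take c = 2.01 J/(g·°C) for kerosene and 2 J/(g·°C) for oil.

With ΣQ=0 the equilibrium temperature is the m·c-weighted mean:
T_f = (1742.7×47.2 + 498×26.6) / (1742.7 + 498)
    = 95501 / 2240.7 ≈ 42.62 °C

T_f ≈ 42.6 °C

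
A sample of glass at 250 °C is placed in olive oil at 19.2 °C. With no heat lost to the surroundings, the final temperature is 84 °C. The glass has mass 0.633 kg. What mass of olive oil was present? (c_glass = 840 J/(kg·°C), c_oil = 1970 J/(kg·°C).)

Taking heat into each body as positive, Σ m c ΔT = 0:
0.633·840·(84 − 250) + m·1970·(84 − 19.2) = 0
127656 m = 88266
m = 88266/127656 ≈ 0.6914 kg

m ≈ 0.691 kg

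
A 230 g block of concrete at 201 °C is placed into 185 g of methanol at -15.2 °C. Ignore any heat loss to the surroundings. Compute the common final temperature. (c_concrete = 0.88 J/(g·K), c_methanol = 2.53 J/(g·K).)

T_f ≈ 50.1 °C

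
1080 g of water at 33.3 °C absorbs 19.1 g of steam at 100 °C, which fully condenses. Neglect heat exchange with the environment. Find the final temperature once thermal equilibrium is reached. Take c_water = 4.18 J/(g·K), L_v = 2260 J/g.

T_f ≈ 43.9 °C

Conservation of energy gives ΣQ = 0:
steam→water at 100 °C releases m L_v = 19.1×2260 = 43166; condensate cools 100→T: 19.1×4.18×(T − 100) = 79.84(T − 100); original water: 4514.4(T − 33.3)
4594.2 T = 43166 + 7983.8 + 150330 = 201479
T ≈ 43.85 °C — below 100 °C, confirming all the steam condensed.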